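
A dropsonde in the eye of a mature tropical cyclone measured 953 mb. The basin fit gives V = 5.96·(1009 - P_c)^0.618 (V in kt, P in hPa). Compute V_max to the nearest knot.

ΔP = 1009 − 953 = 56 mb.
56^0.618 ≈ 12.033.
V ≈ 5.96 × 12.033 ≈ 71.7 kt.

72 kt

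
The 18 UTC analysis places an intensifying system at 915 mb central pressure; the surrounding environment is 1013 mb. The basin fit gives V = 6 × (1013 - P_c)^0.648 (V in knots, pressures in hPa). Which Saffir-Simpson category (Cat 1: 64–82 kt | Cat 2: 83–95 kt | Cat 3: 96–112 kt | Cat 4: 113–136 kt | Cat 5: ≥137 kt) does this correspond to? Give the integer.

4

ΔP = 1013 − 915 = 98 mb.
V ≈ 6 × 98^0.648 = 6 × 19.51 ≈ 117 kt.
117 kt falls in the Category 4 band.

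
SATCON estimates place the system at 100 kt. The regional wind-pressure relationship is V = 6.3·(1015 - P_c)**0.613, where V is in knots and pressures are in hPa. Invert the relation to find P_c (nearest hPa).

ΔP = (V / 6.3)^(1/0.613) = (100/6.3)^1.631.
100/6.3 = 15.873; 15.873^1.631 ≈ 90.92 hPa.
P_c = 1015 − 90.92 = 924.08 ≈ 924 hPa.

924 hPa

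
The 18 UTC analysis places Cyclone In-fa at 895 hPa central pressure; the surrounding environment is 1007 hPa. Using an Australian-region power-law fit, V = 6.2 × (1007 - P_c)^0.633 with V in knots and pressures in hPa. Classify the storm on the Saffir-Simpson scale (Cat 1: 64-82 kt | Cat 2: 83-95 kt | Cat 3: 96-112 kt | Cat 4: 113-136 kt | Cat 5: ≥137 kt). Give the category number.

4

ΔP = 1007 − 895 = 112 hPa.
V ≈ 6.2 × 112^0.633 = 6.2 × 19.82 ≈ 123 kt.
123 kt falls in the Category 4 band.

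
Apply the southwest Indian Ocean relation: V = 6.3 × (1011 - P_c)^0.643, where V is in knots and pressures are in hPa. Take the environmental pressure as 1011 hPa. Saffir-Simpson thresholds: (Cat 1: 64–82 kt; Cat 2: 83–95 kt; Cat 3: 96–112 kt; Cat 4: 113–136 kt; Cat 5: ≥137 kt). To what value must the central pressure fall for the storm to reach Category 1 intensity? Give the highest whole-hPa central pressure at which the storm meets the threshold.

Category 1 begins at V = 64 kt.
Required ΔP = (64/6.3)^(1/0.643) = 10.159^1.555 ≈ 36.80 hPa.
P_c ≤ 1011 − 36.80 = 974.20, so the highest integer P_c is 974 hPa.

974 hPa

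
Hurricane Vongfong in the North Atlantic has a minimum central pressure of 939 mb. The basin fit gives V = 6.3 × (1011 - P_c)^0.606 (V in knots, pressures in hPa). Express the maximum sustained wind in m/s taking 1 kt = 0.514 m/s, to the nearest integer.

43 m/s

ΔP = 1011 − 939 = 72 mb.
V ≈ 6.3 × 72^0.606 = 6.3 × 13.352 ≈ 84.117 kt.
84.117 × 0.514 ≈ 43.24 m/s → 43 m/s.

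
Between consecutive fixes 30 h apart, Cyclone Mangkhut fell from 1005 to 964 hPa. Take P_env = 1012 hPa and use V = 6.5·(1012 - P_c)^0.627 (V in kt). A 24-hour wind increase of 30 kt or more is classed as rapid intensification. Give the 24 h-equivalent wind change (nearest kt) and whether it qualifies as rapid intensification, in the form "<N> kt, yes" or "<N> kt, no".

V₁: ΔP = 7, V ≈ 6.5 × 7^0.627 ≈ 22.02 kt.
V₂: ΔP = 48, V ≈ 6.5 × 48^0.627 ≈ 73.63 kt.
ΔV over 30 h = 51.61 kt → 24 h equivalent = 51.61 × 24/30 ≈ 41.29 kt.
41 kt ≥ 30 kt ⇒ rapid intensification.

41 kt, yes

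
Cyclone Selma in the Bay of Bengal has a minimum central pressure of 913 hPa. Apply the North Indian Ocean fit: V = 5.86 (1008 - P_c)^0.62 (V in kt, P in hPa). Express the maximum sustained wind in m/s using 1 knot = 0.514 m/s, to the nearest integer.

51 m/s

ΔP = 1008 − 913 = 95 hPa.
V ≈ 5.86 × 95^0.62 = 5.86 × 16.834 ≈ 98.648 kt.
98.648 × 0.514 ≈ 50.70 m/s → 51 m/s.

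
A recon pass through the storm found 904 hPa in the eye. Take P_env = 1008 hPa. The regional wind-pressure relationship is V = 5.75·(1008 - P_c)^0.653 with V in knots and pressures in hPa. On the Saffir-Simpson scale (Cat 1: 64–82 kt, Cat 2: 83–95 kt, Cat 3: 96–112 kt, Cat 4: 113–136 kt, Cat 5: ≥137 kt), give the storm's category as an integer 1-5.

ΔP = 1008 − 904 = 104 hPa.
V ≈ 5.75 × 104^0.653 = 5.75 × 20.76 ≈ 119 kt.
119 kt falls in the Category 4 band.

4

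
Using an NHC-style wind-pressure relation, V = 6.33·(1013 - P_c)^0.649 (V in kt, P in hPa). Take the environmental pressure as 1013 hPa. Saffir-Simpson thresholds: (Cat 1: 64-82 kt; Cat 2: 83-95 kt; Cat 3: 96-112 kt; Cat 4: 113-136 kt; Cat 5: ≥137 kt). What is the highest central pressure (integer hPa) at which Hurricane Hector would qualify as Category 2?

960 hPa

Category 2 begins at V = 83 kt.
Required ΔP = (83/6.33)^(1/0.649) = 13.112^1.541 ≈ 52.74 hPa.
P_c ≤ 1013 − 52.74 = 960.26, so the highest integer P_c is 960 hPa.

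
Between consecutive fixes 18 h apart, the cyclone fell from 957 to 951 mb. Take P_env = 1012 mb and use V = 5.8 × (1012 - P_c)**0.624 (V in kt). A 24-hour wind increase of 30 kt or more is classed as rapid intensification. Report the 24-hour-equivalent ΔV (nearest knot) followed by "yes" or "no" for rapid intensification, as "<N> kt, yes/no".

V₁: ΔP = 55, V ≈ 5.8 × 55^0.624 ≈ 70.70 kt.
V₂: ΔP = 61, V ≈ 5.8 × 61^0.624 ≈ 75.42 kt.
ΔV over 18 h = 4.72 kt → 24 h equivalent = 4.72 × 24/18 ≈ 6.29 kt.
6 kt < 30 kt ⇒ not rapid intensification.

6 kt, no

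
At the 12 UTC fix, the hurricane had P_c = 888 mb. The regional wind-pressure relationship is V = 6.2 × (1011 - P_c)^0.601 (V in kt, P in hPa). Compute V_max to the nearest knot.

ΔP = 1011 − 888 = 123 mb.
123^0.601 ≈ 18.032.
V ≈ 6.2 × 18.032 ≈ 111.8 kt.

112 kt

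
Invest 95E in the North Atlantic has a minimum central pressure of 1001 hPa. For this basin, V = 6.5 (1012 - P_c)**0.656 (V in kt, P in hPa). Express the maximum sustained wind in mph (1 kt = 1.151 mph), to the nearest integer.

36 mph

ΔP = 1012 − 1001 = 11 hPa.
V ≈ 6.5 × 11^0.656 = 6.5 × 4.821 ≈ 31.338 kt.
31.338 × 1.151 ≈ 36.07 mph → 36 mph.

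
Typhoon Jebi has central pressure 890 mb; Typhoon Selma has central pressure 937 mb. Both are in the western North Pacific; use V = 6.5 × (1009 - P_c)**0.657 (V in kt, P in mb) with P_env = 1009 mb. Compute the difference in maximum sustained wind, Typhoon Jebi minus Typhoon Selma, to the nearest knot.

42 kt

Typhoon Jebi: ΔP = 119; V ≈ 6.5 × 119^0.657 ≈ 150.16 kt.
Typhoon Selma: ΔP = 72; V ≈ 6.5 × 72^0.657 ≈ 107.94 kt.
Difference ≈ 150.16 − 107.94 = 42.22 → 42 kt.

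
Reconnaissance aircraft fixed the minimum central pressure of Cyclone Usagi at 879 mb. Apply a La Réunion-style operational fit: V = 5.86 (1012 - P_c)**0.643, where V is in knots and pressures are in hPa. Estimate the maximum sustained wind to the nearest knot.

ΔP = 1012 − 879 = 133 mb.
133^0.643 ≈ 23.208.
V ≈ 5.86 × 23.208 ≈ 136.0 kt.

136 kt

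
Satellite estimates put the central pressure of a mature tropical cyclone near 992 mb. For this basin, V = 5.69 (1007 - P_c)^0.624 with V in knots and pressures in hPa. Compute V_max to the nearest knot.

ΔP = 1007 − 992 = 15 mb.
15^0.624 ≈ 5.419.
V ≈ 5.69 × 5.419 ≈ 30.8 kt.

31 kt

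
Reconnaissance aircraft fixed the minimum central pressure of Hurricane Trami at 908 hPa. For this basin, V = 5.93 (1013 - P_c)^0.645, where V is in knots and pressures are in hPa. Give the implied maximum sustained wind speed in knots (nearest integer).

ΔP = 1013 − 908 = 105 hPa.
105^0.645 ≈ 20.122.
V ≈ 5.93 × 20.122 ≈ 119.3 kt.

119 kt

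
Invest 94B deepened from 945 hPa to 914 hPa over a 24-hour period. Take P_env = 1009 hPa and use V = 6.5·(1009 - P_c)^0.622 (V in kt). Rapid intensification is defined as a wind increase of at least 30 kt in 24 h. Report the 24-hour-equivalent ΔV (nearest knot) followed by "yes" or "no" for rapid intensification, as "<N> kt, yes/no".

24 kt, no

V₁: ΔP = 64, V ≈ 6.5 × 64^0.622 ≈ 86.37 kt.
V₂: ΔP = 95, V ≈ 6.5 × 95^0.622 ≈ 110.42 kt.
ΔV over 24 h = 24.05 kt → 24 h equivalent = 24.05 × 24/24 ≈ 24.05 kt.
24 kt < 30 kt ⇒ not rapid intensification.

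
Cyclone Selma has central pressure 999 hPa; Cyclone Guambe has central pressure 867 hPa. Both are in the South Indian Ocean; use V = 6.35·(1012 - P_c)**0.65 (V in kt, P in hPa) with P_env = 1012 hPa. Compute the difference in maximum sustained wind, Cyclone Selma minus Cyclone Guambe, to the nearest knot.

-128 kt

Cyclone Selma: ΔP = 13; V ≈ 6.35 × 13^0.65 ≈ 33.64 kt.
Cyclone Guambe: ΔP = 145; V ≈ 6.35 × 145^0.65 ≈ 161.31 kt.
Difference ≈ 33.64 − 161.31 = -127.67 → -128 kt.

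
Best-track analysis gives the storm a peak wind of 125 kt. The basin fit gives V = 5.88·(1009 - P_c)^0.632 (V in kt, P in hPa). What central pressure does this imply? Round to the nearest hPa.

ΔP = (V / 5.88)^(1/0.632) = (125/5.88)^1.582.
125/5.88 = 21.259; 21.259^1.582 ≈ 126.05 hPa.
P_c = 1009 − 126.05 = 882.95 ≈ 883 hPa.

883 hPa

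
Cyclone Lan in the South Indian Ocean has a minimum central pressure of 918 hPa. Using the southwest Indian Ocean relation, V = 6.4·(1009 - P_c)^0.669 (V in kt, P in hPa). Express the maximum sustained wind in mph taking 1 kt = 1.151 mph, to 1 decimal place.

150.6 mph

ΔP = 1009 − 918 = 91 hPa.
V ≈ 6.4 × 91^0.669 = 6.4 × 20.446 ≈ 130.851 kt.
130.851 × 1.151 ≈ 150.61 mph → 150.6 mph.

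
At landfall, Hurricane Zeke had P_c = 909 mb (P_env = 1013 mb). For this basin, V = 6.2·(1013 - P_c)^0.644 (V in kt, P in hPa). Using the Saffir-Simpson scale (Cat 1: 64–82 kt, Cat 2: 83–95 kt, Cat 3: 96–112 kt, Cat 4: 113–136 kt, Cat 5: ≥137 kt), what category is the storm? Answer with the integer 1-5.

4

ΔP = 1013 − 909 = 104 mb.
V ≈ 6.2 × 104^0.644 = 6.2 × 19.91 ≈ 123 kt.
123 kt falls in the Category 4 band.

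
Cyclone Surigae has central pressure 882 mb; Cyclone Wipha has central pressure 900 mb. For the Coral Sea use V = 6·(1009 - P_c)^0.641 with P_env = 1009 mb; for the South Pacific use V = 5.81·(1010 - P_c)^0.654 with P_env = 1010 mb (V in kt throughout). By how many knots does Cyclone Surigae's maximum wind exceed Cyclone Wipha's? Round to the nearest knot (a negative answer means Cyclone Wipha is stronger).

Cyclone Surigae: ΔP = 127; V ≈ 6 × 127^0.641 ≈ 133.87 kt.
Cyclone Wipha: ΔP = 110; V ≈ 5.81 × 110^0.654 ≈ 125.67 kt.
Difference ≈ 133.87 − 125.67 = 8.20 → 8 kt.

8 kt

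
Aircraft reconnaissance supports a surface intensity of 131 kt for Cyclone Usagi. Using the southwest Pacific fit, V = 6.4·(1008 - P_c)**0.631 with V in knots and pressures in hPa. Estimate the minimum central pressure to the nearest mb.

888 mb

ΔP = (V / 6.4)^(1/0.631) = (131/6.4)^1.585.
131/6.4 = 20.469; 20.469^1.585 ≈ 119.62 mb.
P_c = 1008 − 119.62 = 888.38 ≈ 888 mb.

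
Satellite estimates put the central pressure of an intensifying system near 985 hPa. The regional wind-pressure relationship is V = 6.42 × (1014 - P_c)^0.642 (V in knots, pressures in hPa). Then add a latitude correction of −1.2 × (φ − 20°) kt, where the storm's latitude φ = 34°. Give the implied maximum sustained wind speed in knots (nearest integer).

39 kt

ΔP = 1014 − 985 = 29 hPa.
29^0.642 ≈ 8.687.
V ≈ 6.42 × 8.687 ≈ 55.8 kt.
Latitude correction: −1.2 × (34 − 20) = -16.8 kt.
Corrected V ≈ 39 kt → 39 kt.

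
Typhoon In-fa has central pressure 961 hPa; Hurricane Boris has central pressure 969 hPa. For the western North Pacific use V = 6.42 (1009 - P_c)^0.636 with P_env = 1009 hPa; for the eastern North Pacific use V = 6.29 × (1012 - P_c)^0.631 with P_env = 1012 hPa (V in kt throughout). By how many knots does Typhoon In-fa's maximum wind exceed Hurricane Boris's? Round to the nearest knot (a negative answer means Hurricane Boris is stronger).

8 kt

Typhoon In-fa: ΔP = 48; V ≈ 6.42 × 48^0.636 ≈ 75.30 kt.
Hurricane Boris: ΔP = 43; V ≈ 6.29 × 43^0.631 ≈ 67.51 kt.
Difference ≈ 75.30 − 67.51 = 7.79 → 8 kt.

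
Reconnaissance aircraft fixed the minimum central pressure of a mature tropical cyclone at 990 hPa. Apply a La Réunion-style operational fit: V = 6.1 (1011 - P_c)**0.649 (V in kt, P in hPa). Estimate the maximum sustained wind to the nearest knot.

ΔP = 1011 − 990 = 21 hPa.
21^0.649 ≈ 7.213.
V ≈ 6.1 × 7.213 ≈ 44.0 kt.

44 kt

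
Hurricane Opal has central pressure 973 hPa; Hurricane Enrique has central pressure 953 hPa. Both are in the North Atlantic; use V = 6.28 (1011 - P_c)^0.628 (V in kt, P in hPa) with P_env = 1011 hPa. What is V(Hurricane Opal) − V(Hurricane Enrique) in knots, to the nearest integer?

Hurricane Opal: ΔP = 38; V ≈ 6.28 × 38^0.628 ≈ 61.67 kt.
Hurricane Enrique: ΔP = 58; V ≈ 6.28 × 58^0.628 ≈ 80.43 kt.
Difference ≈ 61.67 − 80.43 = -18.76 → -19 kt.

-19 kt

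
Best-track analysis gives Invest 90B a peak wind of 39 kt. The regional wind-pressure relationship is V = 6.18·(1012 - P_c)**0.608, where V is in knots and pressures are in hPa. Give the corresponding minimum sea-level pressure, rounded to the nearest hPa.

ΔP = (V / 6.18)^(1/0.608) = (39/6.18)^1.645.
39/6.18 = 6.311; 6.311^1.645 ≈ 20.70 hPa.
P_c = 1012 − 20.70 = 991.30 ≈ 991 hPa.

991 hPa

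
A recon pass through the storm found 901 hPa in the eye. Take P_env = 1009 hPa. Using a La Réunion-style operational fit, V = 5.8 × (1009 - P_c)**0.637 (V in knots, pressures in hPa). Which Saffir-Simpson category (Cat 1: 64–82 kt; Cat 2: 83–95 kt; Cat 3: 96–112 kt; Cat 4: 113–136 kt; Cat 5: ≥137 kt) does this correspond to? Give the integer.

ΔP = 1009 − 901 = 108 hPa.
V ≈ 5.8 × 108^0.637 = 5.8 × 19.74 ≈ 114 kt.
114 kt falls in the Category 4 band.

4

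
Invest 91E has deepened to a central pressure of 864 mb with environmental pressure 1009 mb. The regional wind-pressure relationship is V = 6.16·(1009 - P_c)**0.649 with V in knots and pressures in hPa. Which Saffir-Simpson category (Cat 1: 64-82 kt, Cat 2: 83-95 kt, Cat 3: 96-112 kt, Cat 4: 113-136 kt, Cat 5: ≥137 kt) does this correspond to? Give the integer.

ΔP = 1009 − 864 = 145 mb.
V ≈ 6.16 × 145^0.649 = 6.16 × 25.28 ≈ 156 kt.
156 kt falls in the Category 5 band.

5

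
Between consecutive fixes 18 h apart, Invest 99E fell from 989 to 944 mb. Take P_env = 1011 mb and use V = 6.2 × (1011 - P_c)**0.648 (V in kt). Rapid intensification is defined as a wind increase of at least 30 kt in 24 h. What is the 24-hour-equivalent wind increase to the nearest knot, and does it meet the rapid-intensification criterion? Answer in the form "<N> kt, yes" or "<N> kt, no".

V₁: ΔP = 22, V ≈ 6.2 × 22^0.648 ≈ 45.95 kt.
V₂: ΔP = 67, V ≈ 6.2 × 67^0.648 ≈ 94.56 kt.
ΔV over 18 h = 48.61 kt → 24 h equivalent = 48.61 × 24/18 ≈ 64.81 kt.
65 kt ≥ 30 kt ⇒ rapid intensification.

65 kt, yes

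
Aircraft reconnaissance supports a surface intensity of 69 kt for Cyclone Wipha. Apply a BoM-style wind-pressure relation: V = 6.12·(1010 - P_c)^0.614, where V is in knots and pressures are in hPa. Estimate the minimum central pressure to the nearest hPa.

ΔP = (V / 6.12)^(1/0.614) = (69/6.12)^1.629.
69/6.12 = 11.275; 11.275^1.629 ≈ 51.70 hPa.
P_c = 1010 − 51.70 = 958.30 ≈ 958 hPa.

958 hPa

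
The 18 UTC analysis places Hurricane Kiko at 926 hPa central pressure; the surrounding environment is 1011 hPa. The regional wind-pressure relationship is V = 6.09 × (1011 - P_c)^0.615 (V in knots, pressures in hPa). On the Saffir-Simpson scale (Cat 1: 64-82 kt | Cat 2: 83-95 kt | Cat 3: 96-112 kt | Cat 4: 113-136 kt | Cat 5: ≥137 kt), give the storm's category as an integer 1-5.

2

ΔP = 1011 − 926 = 85 hPa.
V ≈ 6.09 × 85^0.615 = 6.09 × 15.37 ≈ 94 kt.
94 kt falls in the Category 2 band.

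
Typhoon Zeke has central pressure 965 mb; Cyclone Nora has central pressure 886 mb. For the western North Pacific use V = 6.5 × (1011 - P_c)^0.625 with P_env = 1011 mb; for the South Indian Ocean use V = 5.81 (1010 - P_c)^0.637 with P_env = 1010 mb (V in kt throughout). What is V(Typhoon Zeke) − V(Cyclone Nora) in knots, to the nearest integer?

-54 kt

Typhoon Zeke: ΔP = 46; V ≈ 6.5 × 46^0.625 ≈ 71.14 kt.
Cyclone Nora: ΔP = 124; V ≈ 5.81 × 124^0.637 ≈ 125.22 kt.
Difference ≈ 71.14 − 125.22 = -54.08 → -54 kt.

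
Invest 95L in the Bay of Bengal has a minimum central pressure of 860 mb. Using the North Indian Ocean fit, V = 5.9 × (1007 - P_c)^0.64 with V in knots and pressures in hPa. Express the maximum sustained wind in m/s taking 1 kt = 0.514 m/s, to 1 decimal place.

ΔP = 1007 − 860 = 147 mb.
V ≈ 5.9 × 147^0.64 = 5.9 × 24.383 ≈ 143.858 kt.
143.858 × 0.514 ≈ 73.94 m/s → 73.9 m/s.

73.9 m/s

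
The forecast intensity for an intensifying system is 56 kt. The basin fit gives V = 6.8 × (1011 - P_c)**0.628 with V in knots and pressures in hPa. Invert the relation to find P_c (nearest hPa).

ΔP = (V / 6.8)^(1/0.628) = (56/6.8)^1.592.
56/6.8 = 8.235; 8.235^1.592 ≈ 28.71 hPa.
P_c = 1011 − 28.71 = 982.29 ≈ 982 hPa.

982 hPa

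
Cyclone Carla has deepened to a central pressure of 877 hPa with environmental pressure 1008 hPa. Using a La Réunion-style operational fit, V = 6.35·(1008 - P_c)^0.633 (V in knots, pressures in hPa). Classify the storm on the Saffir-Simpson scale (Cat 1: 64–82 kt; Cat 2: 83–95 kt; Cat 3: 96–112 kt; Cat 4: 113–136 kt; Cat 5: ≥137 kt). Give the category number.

5

ΔP = 1008 − 877 = 131 hPa.
V ≈ 6.35 × 131^0.633 = 6.35 × 21.89 ≈ 139 kt.
139 kt falls in the Category 5 band.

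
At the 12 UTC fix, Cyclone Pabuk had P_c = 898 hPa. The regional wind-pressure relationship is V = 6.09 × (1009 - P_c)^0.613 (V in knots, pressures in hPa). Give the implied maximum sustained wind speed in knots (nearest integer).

109 kt

ΔP = 1009 − 898 = 111 hPa.
111^0.613 ≈ 17.938.
V ≈ 6.09 × 17.938 ≈ 109.2 kt.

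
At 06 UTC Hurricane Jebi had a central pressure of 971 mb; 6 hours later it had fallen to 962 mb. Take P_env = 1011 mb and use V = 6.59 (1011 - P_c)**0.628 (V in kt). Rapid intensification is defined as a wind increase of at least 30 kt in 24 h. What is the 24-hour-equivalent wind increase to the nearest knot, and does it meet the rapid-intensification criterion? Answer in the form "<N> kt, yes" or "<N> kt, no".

36 kt, yes

V₁: ΔP = 40, V ≈ 6.59 × 40^0.628 ≈ 66.83 kt.
V₂: ΔP = 49, V ≈ 6.59 × 49^0.628 ≈ 75.92 kt.
ΔV over 6 h = 9.09 kt → 24 h equivalent = 9.09 × 24/6 ≈ 36.36 kt.
36 kt ≥ 30 kt ⇒ rapid intensification.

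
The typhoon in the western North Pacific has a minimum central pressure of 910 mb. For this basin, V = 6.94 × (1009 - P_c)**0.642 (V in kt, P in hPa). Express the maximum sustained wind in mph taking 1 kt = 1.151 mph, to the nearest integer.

153 mph

ΔP = 1009 − 910 = 99 mb.
V ≈ 6.94 × 99^0.642 = 6.94 × 19.107 ≈ 132.604 kt.
132.604 × 1.151 ≈ 152.63 mph → 153 mph.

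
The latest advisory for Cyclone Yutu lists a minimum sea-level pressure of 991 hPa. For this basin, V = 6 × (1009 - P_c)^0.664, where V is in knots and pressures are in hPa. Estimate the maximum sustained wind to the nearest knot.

ΔP = 1009 − 991 = 18 hPa.
18^0.664 ≈ 6.816.
V ≈ 6 × 6.816 ≈ 40.9 kt.

41 kt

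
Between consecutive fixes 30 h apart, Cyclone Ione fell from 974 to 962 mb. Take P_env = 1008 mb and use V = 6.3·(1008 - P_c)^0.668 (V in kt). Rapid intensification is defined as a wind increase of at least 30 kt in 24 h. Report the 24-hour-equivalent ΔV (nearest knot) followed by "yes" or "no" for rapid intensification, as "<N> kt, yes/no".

12 kt, no

V₁: ΔP = 34, V ≈ 6.3 × 34^0.668 ≈ 66.43 kt.
V₂: ΔP = 46, V ≈ 6.3 × 46^0.668 ≈ 81.29 kt.
ΔV over 30 h = 14.86 kt → 24 h equivalent = 14.86 × 24/30 ≈ 11.89 kt.
12 kt < 30 kt ⇒ not rapid intensification.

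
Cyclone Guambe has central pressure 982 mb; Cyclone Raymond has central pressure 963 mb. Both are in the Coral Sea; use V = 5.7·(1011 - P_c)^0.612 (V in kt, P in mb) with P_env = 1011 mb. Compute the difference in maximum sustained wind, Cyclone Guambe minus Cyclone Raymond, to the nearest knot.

-16 kt

Cyclone Guambe: ΔP = 29; V ≈ 5.7 × 29^0.612 ≈ 44.76 kt.
Cyclone Raymond: ΔP = 48; V ≈ 5.7 × 48^0.612 ≈ 60.92 kt.
Difference ≈ 44.76 − 60.92 = -16.16 → -16 kt.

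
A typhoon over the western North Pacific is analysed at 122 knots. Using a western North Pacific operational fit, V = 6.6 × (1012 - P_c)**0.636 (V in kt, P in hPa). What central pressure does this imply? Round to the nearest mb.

914 mb

ΔP = (V / 6.6)^(1/0.636) = (122/6.6)^1.572.
122/6.6 = 18.485; 18.485^1.572 ≈ 98.14 mb.
P_c = 1012 − 98.14 = 913.86 ≈ 914 mb.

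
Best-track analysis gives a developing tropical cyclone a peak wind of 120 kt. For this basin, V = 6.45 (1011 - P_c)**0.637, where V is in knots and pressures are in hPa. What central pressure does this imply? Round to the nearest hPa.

913 hPa

ΔP = (V / 6.45)^(1/0.637) = (120/6.45)^1.570.
120/6.45 = 18.605; 18.605^1.570 ≈ 98.43 hPa.
P_c = 1011 − 98.43 = 912.57 ≈ 913 hPa.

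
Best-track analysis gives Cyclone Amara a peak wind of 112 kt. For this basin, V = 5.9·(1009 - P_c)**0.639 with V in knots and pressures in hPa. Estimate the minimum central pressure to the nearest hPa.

ΔP = (V / 5.9)^(1/0.639) = (112/5.9)^1.565.
112/5.9 = 18.983; 18.983^1.565 ≈ 100.13 hPa.
P_c = 1009 − 100.13 = 908.87 ≈ 909 hPa.

909 hPa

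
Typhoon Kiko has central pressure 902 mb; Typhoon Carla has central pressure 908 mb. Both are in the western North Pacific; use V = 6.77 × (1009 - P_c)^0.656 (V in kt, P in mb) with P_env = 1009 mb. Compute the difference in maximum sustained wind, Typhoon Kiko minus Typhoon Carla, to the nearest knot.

5 kt

Typhoon Kiko: ΔP = 107; V ≈ 6.77 × 107^0.656 ≈ 145.17 kt.
Typhoon Carla: ΔP = 101; V ≈ 6.77 × 101^0.656 ≈ 139.77 kt.
Difference ≈ 145.17 − 139.77 = 5.40 → 5 kt.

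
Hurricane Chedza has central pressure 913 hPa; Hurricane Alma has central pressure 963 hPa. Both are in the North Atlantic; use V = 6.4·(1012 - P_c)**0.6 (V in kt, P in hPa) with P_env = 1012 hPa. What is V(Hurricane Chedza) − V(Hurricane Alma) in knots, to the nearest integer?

Hurricane Chedza: ΔP = 99; V ≈ 6.4 × 99^0.6 ≈ 100.82 kt.
Hurricane Alma: ΔP = 49; V ≈ 6.4 × 49^0.6 ≈ 66.11 kt.
Difference ≈ 100.82 − 66.11 = 34.71 → 35 kt.

35 kt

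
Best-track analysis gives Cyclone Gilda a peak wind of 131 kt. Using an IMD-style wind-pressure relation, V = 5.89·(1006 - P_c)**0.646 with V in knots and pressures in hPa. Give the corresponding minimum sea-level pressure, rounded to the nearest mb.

884 mb

ΔP = (V / 5.89)^(1/0.646) = (131/5.89)^1.548.
131/5.89 = 22.241; 22.241^1.548 ≈ 121.73 mb.
P_c = 1006 − 121.73 = 884.27 ≈ 884 mb.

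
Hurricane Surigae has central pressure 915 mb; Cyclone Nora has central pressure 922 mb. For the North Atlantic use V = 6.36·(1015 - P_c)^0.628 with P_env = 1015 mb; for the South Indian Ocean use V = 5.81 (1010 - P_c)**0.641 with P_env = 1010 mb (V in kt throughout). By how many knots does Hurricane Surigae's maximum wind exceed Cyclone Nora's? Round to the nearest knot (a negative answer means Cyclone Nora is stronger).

Hurricane Surigae: ΔP = 100; V ≈ 6.36 × 100^0.628 ≈ 114.67 kt.
Cyclone Nora: ΔP = 88; V ≈ 5.81 × 88^0.641 ≈ 102.47 kt.
Difference ≈ 114.67 − 102.47 = 12.20 → 12 kt.

12 kt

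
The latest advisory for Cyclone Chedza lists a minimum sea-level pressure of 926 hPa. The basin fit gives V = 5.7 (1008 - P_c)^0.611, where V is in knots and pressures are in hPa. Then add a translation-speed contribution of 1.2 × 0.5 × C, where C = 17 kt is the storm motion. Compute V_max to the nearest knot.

ΔP = 1008 − 926 = 82 hPa.
82^0.611 ≈ 14.769.
V ≈ 5.7 × 14.769 ≈ 84.2 kt.
Translation term: 1.2 × 0.5 × 17 = 10.2 kt.
Corrected V ≈ 94.4 kt → 94 kt.

94 kt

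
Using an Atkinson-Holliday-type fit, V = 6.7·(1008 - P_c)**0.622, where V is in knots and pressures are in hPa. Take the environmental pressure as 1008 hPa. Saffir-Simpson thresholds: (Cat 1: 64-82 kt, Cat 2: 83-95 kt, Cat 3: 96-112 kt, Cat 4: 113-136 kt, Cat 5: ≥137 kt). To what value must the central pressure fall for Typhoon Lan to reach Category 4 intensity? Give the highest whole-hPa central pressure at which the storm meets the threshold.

Category 4 begins at V = 113 kt.
Required ΔP = (113/6.7)^(1/0.622) = 16.866^1.608 ≈ 93.90 hPa.
P_c ≤ 1008 − 93.90 = 914.10, so the highest integer P_c is 914 hPa.

914 hPa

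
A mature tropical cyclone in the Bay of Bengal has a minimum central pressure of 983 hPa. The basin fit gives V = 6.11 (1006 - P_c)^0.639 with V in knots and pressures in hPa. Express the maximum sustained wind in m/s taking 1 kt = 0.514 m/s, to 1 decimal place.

23.3 m/s

ΔP = 1006 − 983 = 23 hPa.
V ≈ 6.11 × 23^0.639 = 6.11 × 7.416 ≈ 45.309 kt.
45.309 × 0.514 ≈ 23.29 m/s → 23.3 m/s.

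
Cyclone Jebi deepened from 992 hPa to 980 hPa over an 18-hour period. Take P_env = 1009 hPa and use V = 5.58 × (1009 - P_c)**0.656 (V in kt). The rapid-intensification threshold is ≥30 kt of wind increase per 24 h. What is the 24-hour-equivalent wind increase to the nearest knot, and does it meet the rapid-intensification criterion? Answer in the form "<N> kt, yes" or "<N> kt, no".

V₁: ΔP = 17, V ≈ 5.58 × 17^0.656 ≈ 35.79 kt.
V₂: ΔP = 29, V ≈ 5.58 × 29^0.656 ≈ 50.81 kt.
ΔV over 18 h = 15.02 kt → 24 h equivalent = 15.02 × 24/18 ≈ 20.03 kt.
20 kt < 30 kt ⇒ not rapid intensification.

20 kt, no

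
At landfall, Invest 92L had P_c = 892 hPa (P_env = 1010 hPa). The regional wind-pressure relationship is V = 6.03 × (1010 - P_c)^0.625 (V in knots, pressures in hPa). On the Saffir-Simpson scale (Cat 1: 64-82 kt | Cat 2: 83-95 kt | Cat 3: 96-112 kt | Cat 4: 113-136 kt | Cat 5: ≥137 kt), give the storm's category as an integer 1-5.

ΔP = 1010 − 892 = 118 hPa.
V ≈ 6.03 × 118^0.625 = 6.03 × 19.72 ≈ 119 kt.
119 kt falls in the Category 4 band.

4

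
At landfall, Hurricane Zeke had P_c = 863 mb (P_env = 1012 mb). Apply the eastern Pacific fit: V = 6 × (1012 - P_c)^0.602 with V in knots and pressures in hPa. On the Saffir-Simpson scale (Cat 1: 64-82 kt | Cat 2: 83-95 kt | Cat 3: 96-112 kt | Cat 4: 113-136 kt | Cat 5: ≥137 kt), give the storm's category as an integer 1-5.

4

ΔP = 1012 − 863 = 149 mb.
V ≈ 6 × 149^0.602 = 6 × 20.34 ≈ 122 kt.
122 kt falls in the Category 4 band.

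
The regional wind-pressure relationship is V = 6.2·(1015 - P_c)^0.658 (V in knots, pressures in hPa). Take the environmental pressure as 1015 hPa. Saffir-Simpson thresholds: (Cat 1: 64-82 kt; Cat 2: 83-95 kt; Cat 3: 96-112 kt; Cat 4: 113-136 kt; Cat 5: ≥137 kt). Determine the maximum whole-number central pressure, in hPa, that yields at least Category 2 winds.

Category 2 begins at V = 83 kt.
Required ΔP = (83/6.2)^(1/0.658) = 13.387^1.520 ≈ 51.56 hPa.
P_c ≤ 1015 − 51.56 = 963.44, so the highest integer P_c is 963 hPa.

963 hPa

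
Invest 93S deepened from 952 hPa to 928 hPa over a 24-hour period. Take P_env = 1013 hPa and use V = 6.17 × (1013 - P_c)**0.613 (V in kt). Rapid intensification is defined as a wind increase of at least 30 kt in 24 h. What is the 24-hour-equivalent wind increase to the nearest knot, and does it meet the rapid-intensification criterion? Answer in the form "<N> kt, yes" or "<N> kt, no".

V₁: ΔP = 61, V ≈ 6.17 × 61^0.613 ≈ 76.68 kt.
V₂: ΔP = 85, V ≈ 6.17 × 85^0.613 ≈ 93.98 kt.
ΔV over 24 h = 17.30 kt → 24 h equivalent = 17.30 × 24/24 ≈ 17.30 kt.
17 kt < 30 kt ⇒ not rapid intensification.

17 kt, no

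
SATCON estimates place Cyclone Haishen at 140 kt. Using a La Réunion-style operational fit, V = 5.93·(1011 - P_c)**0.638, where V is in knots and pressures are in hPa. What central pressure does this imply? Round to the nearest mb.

ΔP = (V / 5.93)^(1/0.638) = (140/5.93)^1.567.
140/5.93 = 23.609; 23.609^1.567 ≈ 141.96 mb.
P_c = 1011 − 141.96 = 869.04 ≈ 869 mb.

869 mb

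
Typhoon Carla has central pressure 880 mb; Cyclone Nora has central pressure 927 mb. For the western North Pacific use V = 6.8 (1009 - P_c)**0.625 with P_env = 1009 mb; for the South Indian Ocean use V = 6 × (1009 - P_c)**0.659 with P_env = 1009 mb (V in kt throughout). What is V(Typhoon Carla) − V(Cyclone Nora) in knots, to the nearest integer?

32 kt

Typhoon Carla: ΔP = 129; V ≈ 6.8 × 129^0.625 ≈ 141.78 kt.
Cyclone Nora: ΔP = 82; V ≈ 6 × 82^0.659 ≈ 109.48 kt.
Difference ≈ 141.78 − 109.48 = 32.30 → 32 kt.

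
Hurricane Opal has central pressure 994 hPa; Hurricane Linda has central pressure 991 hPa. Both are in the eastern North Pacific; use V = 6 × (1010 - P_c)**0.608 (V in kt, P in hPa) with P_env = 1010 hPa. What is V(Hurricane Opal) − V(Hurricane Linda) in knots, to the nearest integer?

Hurricane Opal: ΔP = 16; V ≈ 6 × 16^0.608 ≈ 32.38 kt.
Hurricane Linda: ΔP = 19; V ≈ 6 × 19^0.608 ≈ 35.94 kt.
Difference ≈ 32.38 − 35.94 = -3.56 → -4 kt.

-4 kt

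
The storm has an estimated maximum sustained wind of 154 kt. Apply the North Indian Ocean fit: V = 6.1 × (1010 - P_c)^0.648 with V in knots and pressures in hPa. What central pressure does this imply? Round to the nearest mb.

864 mb

ΔP = (V / 6.1)^(1/0.648) = (154/6.1)^1.543.
154/6.1 = 25.246; 25.246^1.543 ≈ 145.84 mb.
P_c = 1010 − 145.84 = 864.16 ≈ 864 mb.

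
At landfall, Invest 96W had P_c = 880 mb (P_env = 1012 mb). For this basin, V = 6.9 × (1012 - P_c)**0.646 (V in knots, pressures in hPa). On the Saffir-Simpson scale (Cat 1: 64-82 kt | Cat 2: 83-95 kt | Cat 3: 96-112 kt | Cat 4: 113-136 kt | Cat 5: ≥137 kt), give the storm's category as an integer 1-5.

5

ΔP = 1012 − 880 = 132 mb.
V ≈ 6.9 × 132^0.646 = 6.9 × 23.44 ≈ 162 kt.
162 kt falls in the Category 5 band.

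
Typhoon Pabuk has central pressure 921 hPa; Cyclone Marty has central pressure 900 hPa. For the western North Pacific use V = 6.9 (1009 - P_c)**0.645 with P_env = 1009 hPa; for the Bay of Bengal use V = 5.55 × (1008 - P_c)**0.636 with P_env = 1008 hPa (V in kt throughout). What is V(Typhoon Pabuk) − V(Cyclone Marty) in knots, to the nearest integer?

Typhoon Pabuk: ΔP = 88; V ≈ 6.9 × 88^0.645 ≈ 123.89 kt.
Cyclone Marty: ΔP = 108; V ≈ 5.55 × 108^0.636 ≈ 109.03 kt.
Difference ≈ 123.89 − 109.03 = 14.86 → 15 kt.

15 kt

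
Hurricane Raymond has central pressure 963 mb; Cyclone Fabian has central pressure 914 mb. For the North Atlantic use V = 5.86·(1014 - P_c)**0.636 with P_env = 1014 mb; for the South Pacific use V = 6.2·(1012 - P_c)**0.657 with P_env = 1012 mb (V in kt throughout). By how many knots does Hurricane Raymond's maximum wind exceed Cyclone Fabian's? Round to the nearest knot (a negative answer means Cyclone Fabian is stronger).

-55 kt

Hurricane Raymond: ΔP = 51; V ≈ 5.86 × 51^0.636 ≈ 71.44 kt.
Cyclone Fabian: ΔP = 98; V ≈ 6.2 × 98^0.657 ≈ 126.07 kt.
Difference ≈ 71.44 − 126.07 = -54.63 → -55 kt.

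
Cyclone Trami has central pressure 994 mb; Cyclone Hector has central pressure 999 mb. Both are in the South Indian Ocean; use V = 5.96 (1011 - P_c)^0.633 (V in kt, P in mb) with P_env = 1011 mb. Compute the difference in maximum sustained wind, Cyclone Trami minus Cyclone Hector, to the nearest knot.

7 kt

Cyclone Trami: ΔP = 17; V ≈ 5.96 × 17^0.633 ≈ 35.82 kt.
Cyclone Hector: ΔP = 12; V ≈ 5.96 × 12^0.633 ≈ 28.73 kt.
Difference ≈ 35.82 − 28.73 = 7.09 → 7 kt.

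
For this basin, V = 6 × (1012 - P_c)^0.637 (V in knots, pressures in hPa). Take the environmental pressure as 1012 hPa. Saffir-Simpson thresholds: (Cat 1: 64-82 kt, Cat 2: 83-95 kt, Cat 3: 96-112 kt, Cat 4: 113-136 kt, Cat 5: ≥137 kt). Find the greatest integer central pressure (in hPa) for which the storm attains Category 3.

934 hPa

Category 3 begins at V = 96 kt.
Required ΔP = (96/6)^(1/0.637) = 16.000^1.570 ≈ 77.68 hPa.
P_c ≤ 1012 − 77.68 = 934.32, so the highest integer P_c is 934 hPa.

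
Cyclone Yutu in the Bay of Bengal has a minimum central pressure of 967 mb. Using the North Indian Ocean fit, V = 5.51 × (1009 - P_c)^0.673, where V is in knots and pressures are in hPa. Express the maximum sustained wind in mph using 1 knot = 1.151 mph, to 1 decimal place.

ΔP = 1009 − 967 = 42 mb.
V ≈ 5.51 × 42^0.673 = 5.51 × 12.372 ≈ 68.171 kt.
68.171 × 1.151 ≈ 78.46 mph → 78.5 mph.

78.5 mph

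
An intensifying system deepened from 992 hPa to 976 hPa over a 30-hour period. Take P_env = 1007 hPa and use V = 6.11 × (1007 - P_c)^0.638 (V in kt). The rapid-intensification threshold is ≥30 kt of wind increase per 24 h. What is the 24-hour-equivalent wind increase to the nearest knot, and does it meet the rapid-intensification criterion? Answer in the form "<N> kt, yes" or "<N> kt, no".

16 kt, no

V₁: ΔP = 15, V ≈ 6.11 × 15^0.638 ≈ 34.39 kt.
V₂: ΔP = 31, V ≈ 6.11 × 31^0.638 ≈ 54.64 kt.
ΔV over 30 h = 20.25 kt → 24 h equivalent = 20.25 × 24/30 ≈ 16.20 kt.
16 kt < 30 kt ⇒ not rapid intensification.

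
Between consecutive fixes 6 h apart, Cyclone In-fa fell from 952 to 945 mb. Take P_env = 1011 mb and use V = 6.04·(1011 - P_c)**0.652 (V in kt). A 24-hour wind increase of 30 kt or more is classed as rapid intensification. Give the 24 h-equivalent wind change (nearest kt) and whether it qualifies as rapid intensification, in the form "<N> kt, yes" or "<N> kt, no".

V₁: ΔP = 59, V ≈ 6.04 × 59^0.652 ≈ 86.22 kt.
V₂: ΔP = 66, V ≈ 6.04 × 66^0.652 ≈ 92.76 kt.
ΔV over 6 h = 6.54 kt → 24 h equivalent = 6.54 × 24/6 ≈ 26.16 kt.
26 kt < 30 kt ⇒ not rapid intensification.

26 kt, no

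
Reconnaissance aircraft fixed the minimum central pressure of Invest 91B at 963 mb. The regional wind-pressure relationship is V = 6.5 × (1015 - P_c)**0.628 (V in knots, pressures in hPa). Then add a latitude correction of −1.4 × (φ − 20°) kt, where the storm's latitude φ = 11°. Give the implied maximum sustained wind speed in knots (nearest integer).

ΔP = 1015 − 963 = 52 mb.
52^0.628 ≈ 11.958.
V ≈ 6.5 × 11.958 ≈ 77.7 kt.
Latitude correction: −1.4 × (11 − 20) = 12.6 kt.
Corrected V ≈ 90.3 kt → 90 kt.

90 kt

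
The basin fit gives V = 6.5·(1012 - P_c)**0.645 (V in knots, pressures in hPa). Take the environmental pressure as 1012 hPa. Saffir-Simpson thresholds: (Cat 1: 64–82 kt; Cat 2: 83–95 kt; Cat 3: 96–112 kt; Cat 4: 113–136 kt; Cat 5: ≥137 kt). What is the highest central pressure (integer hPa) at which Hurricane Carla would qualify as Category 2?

Category 2 begins at V = 83 kt.
Required ΔP = (83/6.5)^(1/0.645) = 12.769^1.550 ≈ 51.88 hPa.
P_c ≤ 1012 − 51.88 = 960.12, so the highest integer P_c is 960 hPa.

960 hPa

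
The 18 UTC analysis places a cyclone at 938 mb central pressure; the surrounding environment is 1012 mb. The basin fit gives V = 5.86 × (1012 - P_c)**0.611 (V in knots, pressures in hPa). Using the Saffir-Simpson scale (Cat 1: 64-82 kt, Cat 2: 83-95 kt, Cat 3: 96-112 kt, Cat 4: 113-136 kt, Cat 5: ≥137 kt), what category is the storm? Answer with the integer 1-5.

1

ΔP = 1012 − 938 = 74 mb.
V ≈ 5.86 × 74^0.611 = 5.86 × 13.87 ≈ 81 kt.
81 kt falls in the Category 1 band.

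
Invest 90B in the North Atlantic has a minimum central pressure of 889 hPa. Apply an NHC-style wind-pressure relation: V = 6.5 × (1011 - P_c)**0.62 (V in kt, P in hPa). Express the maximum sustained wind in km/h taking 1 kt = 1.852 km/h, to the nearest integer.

ΔP = 1011 − 889 = 122 hPa.
V ≈ 6.5 × 122^0.62 = 6.5 × 19.658 ≈ 127.778 kt.
127.778 × 1.852 ≈ 236.65 km/h → 237 km/h.

237 km/h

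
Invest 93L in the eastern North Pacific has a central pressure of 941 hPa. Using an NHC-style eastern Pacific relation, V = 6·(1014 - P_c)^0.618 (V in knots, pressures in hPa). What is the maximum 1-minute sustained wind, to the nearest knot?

ΔP = 1014 − 941 = 73 hPa.
73^0.618 ≈ 14.175.
V ≈ 6 × 14.175 ≈ 85.1 kt.

85 kt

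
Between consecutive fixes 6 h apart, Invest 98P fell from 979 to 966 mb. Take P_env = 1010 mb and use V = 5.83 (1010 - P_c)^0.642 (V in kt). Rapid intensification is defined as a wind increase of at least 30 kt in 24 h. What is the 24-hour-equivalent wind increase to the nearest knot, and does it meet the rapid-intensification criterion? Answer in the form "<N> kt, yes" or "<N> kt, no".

V₁: ΔP = 31, V ≈ 5.83 × 31^0.642 ≈ 52.86 kt.
V₂: ΔP = 44, V ≈ 5.83 × 44^0.642 ≈ 66.19 kt.
ΔV over 6 h = 13.33 kt → 24 h equivalent = 13.33 × 24/6 ≈ 53.32 kt.
53 kt ≥ 30 kt ⇒ rapid intensification.

53 kt, yes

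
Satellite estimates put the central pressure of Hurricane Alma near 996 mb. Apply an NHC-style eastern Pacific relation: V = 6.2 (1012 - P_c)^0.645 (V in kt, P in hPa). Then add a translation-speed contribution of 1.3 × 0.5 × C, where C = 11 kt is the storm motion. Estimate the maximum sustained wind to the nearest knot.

44 kt

ΔP = 1012 − 996 = 16 mb.
16^0.645 ≈ 5.979.
V ≈ 6.2 × 5.979 ≈ 37.1 kt.
Translation term: 1.3 × 0.5 × 11 = 7.15 kt.
Corrected V ≈ 44.25 kt → 44 kt.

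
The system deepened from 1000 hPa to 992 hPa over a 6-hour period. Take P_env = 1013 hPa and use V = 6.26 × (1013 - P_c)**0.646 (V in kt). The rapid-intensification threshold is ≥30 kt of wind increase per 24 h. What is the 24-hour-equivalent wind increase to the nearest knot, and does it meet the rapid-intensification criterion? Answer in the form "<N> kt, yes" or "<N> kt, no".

48 kt, yes

V₁: ΔP = 13, V ≈ 6.26 × 13^0.646 ≈ 32.82 kt.
V₂: ΔP = 21, V ≈ 6.26 × 21^0.646 ≈ 44.74 kt.
ΔV over 6 h = 11.92 kt → 24 h equivalent = 11.92 × 24/6 ≈ 47.68 kt.
48 kt ≥ 30 kt ⇒ rapid intensification.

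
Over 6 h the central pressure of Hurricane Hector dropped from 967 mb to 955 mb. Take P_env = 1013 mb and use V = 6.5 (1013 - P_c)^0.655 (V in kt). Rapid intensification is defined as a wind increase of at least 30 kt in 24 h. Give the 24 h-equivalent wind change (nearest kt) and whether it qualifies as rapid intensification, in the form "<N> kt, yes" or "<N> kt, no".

52 kt, yes

V₁: ΔP = 46, V ≈ 6.5 × 46^0.655 ≈ 79.80 kt.
V₂: ΔP = 58, V ≈ 6.5 × 58^0.655 ≈ 92.89 kt.
ΔV over 6 h = 13.09 kt → 24 h equivalent = 13.09 × 24/6 ≈ 52.36 kt.
52 kt ≥ 30 kt ⇒ rapid intensification.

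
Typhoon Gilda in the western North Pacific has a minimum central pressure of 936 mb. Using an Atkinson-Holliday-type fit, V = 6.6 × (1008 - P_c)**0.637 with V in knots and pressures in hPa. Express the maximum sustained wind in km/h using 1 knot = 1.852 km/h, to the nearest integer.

186 km/h

ΔP = 1008 − 936 = 72 mb.
V ≈ 6.6 × 72^0.637 = 6.6 × 15.245 ≈ 100.615 kt.
100.615 × 1.852 ≈ 186.34 km/h → 186 km/h.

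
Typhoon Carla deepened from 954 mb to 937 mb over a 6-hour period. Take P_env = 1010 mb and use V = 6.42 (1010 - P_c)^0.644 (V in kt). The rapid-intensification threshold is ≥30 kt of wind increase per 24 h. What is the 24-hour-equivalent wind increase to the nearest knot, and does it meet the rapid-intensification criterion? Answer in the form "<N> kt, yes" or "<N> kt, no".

64 kt, yes

V₁: ΔP = 56, V ≈ 6.42 × 56^0.644 ≈ 85.78 kt.
V₂: ΔP = 73, V ≈ 6.42 × 73^0.644 ≈ 101.75 kt.
ΔV over 6 h = 15.97 kt → 24 h equivalent = 15.97 × 24/6 ≈ 63.88 kt.
64 kt ≥ 30 kt ⇒ rapid intensification.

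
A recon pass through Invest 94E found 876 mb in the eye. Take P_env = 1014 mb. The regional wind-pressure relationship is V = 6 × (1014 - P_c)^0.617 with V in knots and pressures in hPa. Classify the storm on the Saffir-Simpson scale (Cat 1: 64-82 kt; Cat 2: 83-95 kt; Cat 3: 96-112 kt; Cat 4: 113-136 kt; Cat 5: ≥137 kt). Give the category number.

4

ΔP = 1014 − 876 = 138 mb.
V ≈ 6 × 138^0.617 = 6 × 20.91 ≈ 125 kt.
125 kt falls in the Category 4 band.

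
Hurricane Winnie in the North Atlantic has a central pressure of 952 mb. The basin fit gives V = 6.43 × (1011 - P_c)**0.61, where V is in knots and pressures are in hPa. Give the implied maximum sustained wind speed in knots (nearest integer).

77 kt

ΔP = 1011 − 952 = 59 mb.
59^0.61 ≈ 12.029.
V ≈ 6.43 × 12.029 ≈ 77.3 kt.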